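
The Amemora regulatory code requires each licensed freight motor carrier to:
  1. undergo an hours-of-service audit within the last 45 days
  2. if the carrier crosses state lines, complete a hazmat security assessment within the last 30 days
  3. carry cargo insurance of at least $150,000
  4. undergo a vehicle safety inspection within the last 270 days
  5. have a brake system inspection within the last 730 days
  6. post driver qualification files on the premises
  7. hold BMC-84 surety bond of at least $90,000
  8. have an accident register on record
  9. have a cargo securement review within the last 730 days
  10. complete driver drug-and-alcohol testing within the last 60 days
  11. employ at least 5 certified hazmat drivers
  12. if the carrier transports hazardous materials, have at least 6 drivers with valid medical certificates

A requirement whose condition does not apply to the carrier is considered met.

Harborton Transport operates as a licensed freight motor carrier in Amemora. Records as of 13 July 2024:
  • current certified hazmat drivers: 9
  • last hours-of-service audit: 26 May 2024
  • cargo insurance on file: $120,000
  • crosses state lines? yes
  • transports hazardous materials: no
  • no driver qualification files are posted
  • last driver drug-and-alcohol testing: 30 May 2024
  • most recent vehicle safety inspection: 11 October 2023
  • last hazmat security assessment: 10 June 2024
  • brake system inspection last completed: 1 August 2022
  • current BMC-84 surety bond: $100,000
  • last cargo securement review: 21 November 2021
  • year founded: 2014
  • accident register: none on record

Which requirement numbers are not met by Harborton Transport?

1. hours-of-service audit 48 days ago vs limit 45 → not met
2. condition 'crosses state lines' holds; hazmat security assessment 33 days ago vs limit 30 → not met
3. cargo insurance $120,000 < $150,000 → not met
4. vehicle safety inspection 276 days ago vs limit 270 → not met
5. brake system inspection 712 days ago vs limit 730 → met
6. driver qualification files absent → not met
7. BMC-84 surety bond $100,000 ≥ $90,000 → met
8. accident register absent → not met
9. cargo securement review 965 days ago vs limit 730 → not met
10. driver drug-and-alcohol testing 44 days ago vs limit 60 → met
11. certified hazmat drivers 9 ≥ 5 → met
12. condition 'transports hazardous materials' does not hold → requirement n/a → met
Not met: 1, 2, 3, 4, 6, 8, 9

1, 2, 3, 4, 6, 8, 9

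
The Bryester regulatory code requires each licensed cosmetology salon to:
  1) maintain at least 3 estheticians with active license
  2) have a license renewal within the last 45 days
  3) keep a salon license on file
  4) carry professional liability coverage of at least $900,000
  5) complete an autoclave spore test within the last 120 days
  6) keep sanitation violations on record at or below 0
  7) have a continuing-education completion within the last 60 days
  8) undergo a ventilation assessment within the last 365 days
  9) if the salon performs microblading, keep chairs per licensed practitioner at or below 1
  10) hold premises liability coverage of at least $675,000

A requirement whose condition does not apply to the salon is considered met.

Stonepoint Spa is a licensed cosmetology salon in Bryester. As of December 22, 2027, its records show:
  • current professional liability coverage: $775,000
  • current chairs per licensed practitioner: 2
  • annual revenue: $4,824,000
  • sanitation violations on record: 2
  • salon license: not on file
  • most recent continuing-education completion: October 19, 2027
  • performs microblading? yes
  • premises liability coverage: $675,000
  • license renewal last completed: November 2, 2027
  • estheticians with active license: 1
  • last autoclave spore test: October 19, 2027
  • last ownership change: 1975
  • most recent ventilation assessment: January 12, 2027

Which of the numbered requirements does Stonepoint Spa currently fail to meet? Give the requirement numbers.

1, 2, 3, 4, 6, 7, 9

1. estheticians with active license 1 < 3 → not met
2. license renewal 50 days ago vs limit 45 → not met
3. salon license absent → not met
4. professional liability coverage $775,000 < $900,000 → not met
5. autoclave spore test 64 days ago vs limit 120 → met
6. sanitation violations on record 2 > 0 → not met
7. continuing-education completion 64 days ago vs limit 60 → not met
8. ventilation assessment 344 days ago vs limit 365 → met
9. condition 'performs microblading' holds; chairs per licensed practitioner 2 > 1 → not met
10. premises liability coverage $675,000 ≥ $675,000 → met
Not met: 1, 2, 3, 4, 6, 7, 9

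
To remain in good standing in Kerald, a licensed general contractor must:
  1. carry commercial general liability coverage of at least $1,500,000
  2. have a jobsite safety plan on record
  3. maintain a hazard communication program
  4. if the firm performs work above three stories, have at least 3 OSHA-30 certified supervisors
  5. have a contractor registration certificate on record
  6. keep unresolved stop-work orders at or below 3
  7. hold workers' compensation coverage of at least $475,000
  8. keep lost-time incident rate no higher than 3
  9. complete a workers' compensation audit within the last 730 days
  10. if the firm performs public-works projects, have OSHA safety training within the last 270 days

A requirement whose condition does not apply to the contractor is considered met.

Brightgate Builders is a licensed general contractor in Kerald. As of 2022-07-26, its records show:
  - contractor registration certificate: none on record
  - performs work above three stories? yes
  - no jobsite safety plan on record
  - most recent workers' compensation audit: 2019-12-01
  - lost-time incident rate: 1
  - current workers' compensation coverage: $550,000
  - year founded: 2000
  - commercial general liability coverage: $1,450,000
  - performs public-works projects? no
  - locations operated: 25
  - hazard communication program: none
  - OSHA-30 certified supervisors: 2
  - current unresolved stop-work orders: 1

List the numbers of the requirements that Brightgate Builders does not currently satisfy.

1, 2, 3, 4, 5, 9

1. commercial general liability coverage $1,450,000 < $1,500,000 → not met
2. jobsite safety plan absent → not met
3. hazard communication program absent → not met
4. condition 'performs work above three stories' holds; OSHA-30 certified supervisors 2 < 3 → not met
5. contractor registration certificate absent → not met
6. unresolved stop-work orders 1 ≤ 3 → met
7. workers' compensation coverage $550,000 ≥ $475,000 → met
8. lost-time incident rate 1 ≤ 3 → met
9. workers' compensation audit 968 days ago vs limit 730 → not met
10. condition 'performs public-works projects' does not hold → requirement n/a → met
Not met: 1, 2, 3, 4, 5, 9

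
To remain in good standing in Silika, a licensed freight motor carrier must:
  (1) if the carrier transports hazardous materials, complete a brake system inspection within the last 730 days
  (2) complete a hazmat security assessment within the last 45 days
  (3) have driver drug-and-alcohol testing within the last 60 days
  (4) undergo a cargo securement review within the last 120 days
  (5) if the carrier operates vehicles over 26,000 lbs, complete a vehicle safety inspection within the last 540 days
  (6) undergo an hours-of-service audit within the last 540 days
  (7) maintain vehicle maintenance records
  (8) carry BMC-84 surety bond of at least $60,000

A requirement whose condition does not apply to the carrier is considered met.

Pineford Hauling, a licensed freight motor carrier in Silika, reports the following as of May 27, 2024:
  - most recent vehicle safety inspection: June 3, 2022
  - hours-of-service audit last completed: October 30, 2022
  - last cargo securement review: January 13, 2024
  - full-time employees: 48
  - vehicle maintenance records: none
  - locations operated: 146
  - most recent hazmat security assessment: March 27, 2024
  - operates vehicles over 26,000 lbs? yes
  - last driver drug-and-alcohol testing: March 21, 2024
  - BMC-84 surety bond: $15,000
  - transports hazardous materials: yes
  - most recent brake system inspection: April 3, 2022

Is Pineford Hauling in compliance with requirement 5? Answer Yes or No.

No

5. condition 'operates vehicles over 26,000 lbs' holds; vehicle safety inspection 724 days ago vs limit 540 → not met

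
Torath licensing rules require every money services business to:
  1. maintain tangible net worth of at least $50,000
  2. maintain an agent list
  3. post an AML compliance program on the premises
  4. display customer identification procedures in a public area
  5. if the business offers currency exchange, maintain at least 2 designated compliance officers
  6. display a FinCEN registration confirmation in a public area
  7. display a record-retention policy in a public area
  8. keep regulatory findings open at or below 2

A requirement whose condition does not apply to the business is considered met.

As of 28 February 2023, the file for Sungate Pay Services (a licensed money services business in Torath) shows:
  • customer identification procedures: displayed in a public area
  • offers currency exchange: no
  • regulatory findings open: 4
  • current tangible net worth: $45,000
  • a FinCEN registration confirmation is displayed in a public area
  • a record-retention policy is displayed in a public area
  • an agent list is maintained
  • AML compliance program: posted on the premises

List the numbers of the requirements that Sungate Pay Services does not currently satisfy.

1. tangible net worth $45,000 < $50,000 → not met
2. agent list present → met
3. AML compliance program present → met
4. customer identification procedures present → met
5. condition 'offers currency exchange' does not hold → requirement n/a → met
6. FinCEN registration confirmation present → met
7. record-retention policy present → met
8. regulatory findings open 4 > 2 → not met
Not met: 1, 8

1, 8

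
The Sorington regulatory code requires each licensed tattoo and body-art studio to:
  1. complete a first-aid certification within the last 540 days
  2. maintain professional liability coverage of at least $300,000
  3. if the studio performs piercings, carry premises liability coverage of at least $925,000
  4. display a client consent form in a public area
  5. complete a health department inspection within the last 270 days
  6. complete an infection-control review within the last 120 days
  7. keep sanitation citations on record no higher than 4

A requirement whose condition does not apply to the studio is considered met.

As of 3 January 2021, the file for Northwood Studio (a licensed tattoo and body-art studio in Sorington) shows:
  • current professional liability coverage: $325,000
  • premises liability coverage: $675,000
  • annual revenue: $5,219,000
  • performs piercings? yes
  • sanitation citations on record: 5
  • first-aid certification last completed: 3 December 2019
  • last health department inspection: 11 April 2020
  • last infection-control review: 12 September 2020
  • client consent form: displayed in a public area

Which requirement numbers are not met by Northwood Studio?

3, 7

1. first-aid certification 397 days ago vs limit 540 → met
2. professional liability coverage $325,000 ≥ $300,000 → met
3. condition 'performs piercings' holds; premises liability coverage $675,000 < $925,000 → not met
4. client consent form present → met
5. health department inspection 267 days ago vs limit 270 → met
6. infection-control review 113 days ago vs limit 120 → met
7. sanitation citations on record 5 > 4 → not met
Not met: 3, 7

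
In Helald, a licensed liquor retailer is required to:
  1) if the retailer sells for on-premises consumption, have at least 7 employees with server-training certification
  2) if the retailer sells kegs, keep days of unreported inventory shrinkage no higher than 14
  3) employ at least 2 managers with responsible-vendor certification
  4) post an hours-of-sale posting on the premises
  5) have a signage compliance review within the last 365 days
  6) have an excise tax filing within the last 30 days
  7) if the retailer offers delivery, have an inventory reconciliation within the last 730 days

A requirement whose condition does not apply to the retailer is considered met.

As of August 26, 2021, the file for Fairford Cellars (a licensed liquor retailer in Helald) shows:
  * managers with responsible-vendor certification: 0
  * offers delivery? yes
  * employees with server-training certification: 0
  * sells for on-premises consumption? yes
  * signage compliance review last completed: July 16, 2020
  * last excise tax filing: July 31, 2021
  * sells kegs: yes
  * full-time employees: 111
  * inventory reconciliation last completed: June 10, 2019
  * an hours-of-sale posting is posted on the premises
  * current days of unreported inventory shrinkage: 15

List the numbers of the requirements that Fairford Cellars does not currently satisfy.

1. condition 'sells for on-premises consumption' holds; employees with server-training certification 0 < 7 → not met
2. condition 'sells kegs' holds; days of unreported inventory shrinkage 15 > 14 → not met
3. managers with responsible-vendor certification 0 < 2 → not met
4. hours-of-sale posting present → met
5. signage compliance review 406 days ago vs limit 365 → not met
6. excise tax filing 26 days ago vs limit 30 → met
7. condition 'offers delivery' holds; inventory reconciliation 808 days ago vs limit 730 → not met
Not met: 1, 2, 3, 5, 7

1, 2, 3, 5, 7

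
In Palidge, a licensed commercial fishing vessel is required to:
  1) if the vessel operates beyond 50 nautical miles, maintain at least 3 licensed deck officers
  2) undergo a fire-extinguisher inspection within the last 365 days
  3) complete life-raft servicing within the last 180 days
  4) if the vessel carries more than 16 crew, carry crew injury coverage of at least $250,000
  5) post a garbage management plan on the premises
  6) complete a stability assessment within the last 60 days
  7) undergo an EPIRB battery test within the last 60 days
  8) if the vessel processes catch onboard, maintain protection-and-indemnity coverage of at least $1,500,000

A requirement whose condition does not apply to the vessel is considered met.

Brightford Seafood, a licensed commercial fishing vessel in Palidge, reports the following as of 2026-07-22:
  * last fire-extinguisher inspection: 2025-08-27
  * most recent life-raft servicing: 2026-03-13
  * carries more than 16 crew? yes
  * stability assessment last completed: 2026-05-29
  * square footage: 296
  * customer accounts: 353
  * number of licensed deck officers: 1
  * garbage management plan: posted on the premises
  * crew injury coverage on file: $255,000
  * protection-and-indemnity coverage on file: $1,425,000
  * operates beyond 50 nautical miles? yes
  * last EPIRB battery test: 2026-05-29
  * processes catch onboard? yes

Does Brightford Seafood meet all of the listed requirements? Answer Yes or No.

No

1. condition 'operates beyond 50 nautical miles' holds; licensed deck officers 1 < 3 → not met
2. fire-extinguisher inspection 329 days ago vs limit 365 → met
3. life-raft servicing 131 days ago vs limit 180 → met
4. condition 'carries more than 16 crew' holds; crew injury coverage $255,000 ≥ $250,000 → met
5. garbage management plan present → met
6. stability assessment 54 days ago vs limit 60 → met
7. EPIRB battery test 54 days ago vs limit 60 → met
8. condition 'processes catch onboard' holds; protection-and-indemnity coverage $1,425,000 < $1,500,000 → not met
Not met: 1, 8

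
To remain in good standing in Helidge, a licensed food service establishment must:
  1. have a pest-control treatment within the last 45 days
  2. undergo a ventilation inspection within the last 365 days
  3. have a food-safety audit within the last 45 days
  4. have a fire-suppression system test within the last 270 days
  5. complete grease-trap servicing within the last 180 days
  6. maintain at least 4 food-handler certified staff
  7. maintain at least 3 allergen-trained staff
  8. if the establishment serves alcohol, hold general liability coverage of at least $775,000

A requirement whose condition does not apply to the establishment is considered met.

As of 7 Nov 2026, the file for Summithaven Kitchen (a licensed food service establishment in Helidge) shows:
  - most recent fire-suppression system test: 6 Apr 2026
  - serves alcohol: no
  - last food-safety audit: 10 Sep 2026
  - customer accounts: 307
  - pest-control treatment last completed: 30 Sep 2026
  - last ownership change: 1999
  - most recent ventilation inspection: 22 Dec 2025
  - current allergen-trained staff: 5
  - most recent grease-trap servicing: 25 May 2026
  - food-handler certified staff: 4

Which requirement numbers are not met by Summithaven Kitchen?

3

1. pest-control treatment 38 days ago vs limit 45 → met
2. ventilation inspection 320 days ago vs limit 365 → met
3. food-safety audit 58 days ago vs limit 45 → not met
4. fire-suppression system test 215 days ago vs limit 270 → met
5. grease-trap servicing 166 days ago vs limit 180 → met
6. food-handler certified staff 4 ≥ 4 → met
7. allergen-trained staff 5 ≥ 3 → met
8. condition 'serves alcohol' does not hold → requirement n/a → met
Not met: 3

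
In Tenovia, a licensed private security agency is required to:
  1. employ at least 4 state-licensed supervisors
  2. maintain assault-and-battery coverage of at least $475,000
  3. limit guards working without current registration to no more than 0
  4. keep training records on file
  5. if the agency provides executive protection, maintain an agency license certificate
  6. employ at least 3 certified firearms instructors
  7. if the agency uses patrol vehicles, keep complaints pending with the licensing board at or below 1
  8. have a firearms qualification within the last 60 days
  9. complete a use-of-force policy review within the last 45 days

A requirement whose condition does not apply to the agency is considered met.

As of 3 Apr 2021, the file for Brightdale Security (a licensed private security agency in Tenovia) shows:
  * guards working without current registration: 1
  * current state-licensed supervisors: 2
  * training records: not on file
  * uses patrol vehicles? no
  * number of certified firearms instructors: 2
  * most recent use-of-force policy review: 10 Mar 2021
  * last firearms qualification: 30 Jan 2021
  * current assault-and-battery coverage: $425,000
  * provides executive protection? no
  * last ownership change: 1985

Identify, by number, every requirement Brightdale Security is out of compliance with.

1, 2, 3, 4, 6, 8

1. state-licensed supervisors 2 < 4 → not met
2. assault-and-battery coverage $425,000 < $475,000 → not met
3. guards working without current registration 1 > 0 → not met
4. training records absent → not met
5. condition 'provides executive protection' does not hold → requirement n/a → met
6. certified firearms instructors 2 < 3 → not met
7. condition 'uses patrol vehicles' does not hold → requirement n/a → met
8. firearms qualification 63 days ago vs limit 60 → not met
9. use-of-force policy review 24 days ago vs limit 45 → met
Not met: 1, 2, 3, 4, 6, 8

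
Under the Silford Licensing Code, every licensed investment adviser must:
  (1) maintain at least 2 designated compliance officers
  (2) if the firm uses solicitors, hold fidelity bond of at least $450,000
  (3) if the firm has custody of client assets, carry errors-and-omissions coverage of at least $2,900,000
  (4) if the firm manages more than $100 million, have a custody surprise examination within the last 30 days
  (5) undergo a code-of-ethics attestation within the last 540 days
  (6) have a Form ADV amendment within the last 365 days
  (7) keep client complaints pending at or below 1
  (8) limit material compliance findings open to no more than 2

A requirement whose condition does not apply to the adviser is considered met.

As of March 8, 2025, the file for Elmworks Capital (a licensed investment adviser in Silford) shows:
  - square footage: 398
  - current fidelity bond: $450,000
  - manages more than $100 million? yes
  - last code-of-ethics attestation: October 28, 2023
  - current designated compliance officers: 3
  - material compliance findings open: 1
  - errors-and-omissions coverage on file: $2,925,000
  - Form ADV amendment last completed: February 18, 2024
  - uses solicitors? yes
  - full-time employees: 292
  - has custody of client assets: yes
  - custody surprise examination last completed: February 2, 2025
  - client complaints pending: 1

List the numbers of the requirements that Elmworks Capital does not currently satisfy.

4, 6

1. designated compliance officers 3 ≥ 2 → met
2. condition 'uses solicitors' holds; fidelity bond $450,000 ≥ $450,000 → met
3. condition 'has custody of client assets' holds; errors-and-omissions coverage $2,925,000 ≥ $2,900,000 → met
4. condition 'manages more than $100 million' holds; custody surprise examination 34 days ago vs limit 30 → not met
5. code-of-ethics attestation 497 days ago vs limit 540 → met
6. Form ADV amendment 384 days ago vs limit 365 → not met
7. client complaints pending 1 ≤ 1 → met
8. material compliance findings open 1 ≤ 2 → met
Not met: 4, 6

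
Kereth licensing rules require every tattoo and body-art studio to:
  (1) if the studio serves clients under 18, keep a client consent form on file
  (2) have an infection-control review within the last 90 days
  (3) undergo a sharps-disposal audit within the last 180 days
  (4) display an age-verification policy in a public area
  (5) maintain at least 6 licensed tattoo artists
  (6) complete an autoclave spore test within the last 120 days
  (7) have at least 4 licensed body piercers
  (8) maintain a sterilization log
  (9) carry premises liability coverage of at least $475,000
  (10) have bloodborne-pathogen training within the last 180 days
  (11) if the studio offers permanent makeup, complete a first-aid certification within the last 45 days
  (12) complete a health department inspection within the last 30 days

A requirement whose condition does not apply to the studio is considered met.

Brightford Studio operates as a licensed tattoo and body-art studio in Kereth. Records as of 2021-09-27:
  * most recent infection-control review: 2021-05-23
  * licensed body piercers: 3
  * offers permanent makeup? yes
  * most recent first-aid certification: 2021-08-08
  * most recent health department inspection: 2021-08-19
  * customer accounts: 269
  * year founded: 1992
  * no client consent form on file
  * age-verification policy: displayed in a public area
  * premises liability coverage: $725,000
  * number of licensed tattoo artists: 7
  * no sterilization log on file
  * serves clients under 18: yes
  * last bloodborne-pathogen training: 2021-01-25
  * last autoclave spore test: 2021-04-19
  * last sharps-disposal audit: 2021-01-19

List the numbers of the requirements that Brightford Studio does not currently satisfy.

1. condition 'serves clients under 18' holds; client consent form absent → not met
2. infection-control review 127 days ago vs limit 90 → not met
3. sharps-disposal audit 251 days ago vs limit 180 → not met
4. age-verification policy present → met
5. licensed tattoo artists 7 ≥ 6 → met
6. autoclave spore test 161 days ago vs limit 120 → not met
7. licensed body piercers 3 < 4 → not met
8. sterilization log absent → not met
9. premises liability coverage $725,000 ≥ $475,000 → met
10. bloodborne-pathogen training 245 days ago vs limit 180 → not met
11. condition 'offers permanent makeup' holds; first-aid certification 50 days ago vs limit 45 → not met
12. health department inspection 39 days ago vs limit 30 → not met
Not met: 1, 2, 3, 6, 7, 8, 10, 11, 12

1, 2, 3, 6, 7, 8, 10, 11, 12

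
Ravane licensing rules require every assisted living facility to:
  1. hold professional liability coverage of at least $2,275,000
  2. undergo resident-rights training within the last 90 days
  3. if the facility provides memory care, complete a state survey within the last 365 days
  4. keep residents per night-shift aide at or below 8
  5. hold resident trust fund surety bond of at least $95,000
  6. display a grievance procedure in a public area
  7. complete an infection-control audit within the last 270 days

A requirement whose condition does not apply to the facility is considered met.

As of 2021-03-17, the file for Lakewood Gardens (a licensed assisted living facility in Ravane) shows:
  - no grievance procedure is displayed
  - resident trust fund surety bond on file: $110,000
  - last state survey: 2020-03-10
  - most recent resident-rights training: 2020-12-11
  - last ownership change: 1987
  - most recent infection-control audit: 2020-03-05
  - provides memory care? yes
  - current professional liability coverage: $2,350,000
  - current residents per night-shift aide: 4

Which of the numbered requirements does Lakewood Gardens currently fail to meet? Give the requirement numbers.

2, 3, 6, 7

1. professional liability coverage $2,350,000 ≥ $2,275,000 → met
2. resident-rights training 96 days ago vs limit 90 → not met
3. condition 'provides memory care' holds; state survey 372 days ago vs limit 365 → not met
4. residents per night-shift aide 4 ≤ 8 → met
5. resident trust fund surety bond $110,000 ≥ $95,000 → met
6. grievance procedure absent → not met
7. infection-control audit 377 days ago vs limit 270 → not met
Not met: 2, 3, 6, 7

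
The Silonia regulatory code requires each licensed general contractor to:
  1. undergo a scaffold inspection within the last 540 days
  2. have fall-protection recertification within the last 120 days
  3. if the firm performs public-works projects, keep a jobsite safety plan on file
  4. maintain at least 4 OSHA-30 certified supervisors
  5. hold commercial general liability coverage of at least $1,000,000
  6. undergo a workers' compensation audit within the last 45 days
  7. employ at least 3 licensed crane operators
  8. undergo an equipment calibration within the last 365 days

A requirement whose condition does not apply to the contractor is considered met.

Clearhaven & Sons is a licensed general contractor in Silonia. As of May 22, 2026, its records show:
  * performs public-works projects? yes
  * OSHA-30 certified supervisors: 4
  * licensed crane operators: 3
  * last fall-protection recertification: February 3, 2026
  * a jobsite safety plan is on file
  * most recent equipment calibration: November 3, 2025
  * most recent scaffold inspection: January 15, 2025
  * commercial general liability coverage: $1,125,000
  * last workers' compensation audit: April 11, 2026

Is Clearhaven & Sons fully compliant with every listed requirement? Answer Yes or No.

Yes

1. scaffold inspection 492 days ago vs limit 540 → met
2. fall-protection recertification 108 days ago vs limit 120 → met
3. condition 'performs public-works projects' holds; jobsite safety plan present → met
4. OSHA-30 certified supervisors 4 ≥ 4 → met
5. commercial general liability coverage $1,125,000 ≥ $1,000,000 → met
6. workers' compensation audit 41 days ago vs limit 45 → met
7. licensed crane operators 3 ≥ 3 → met
8. equipment calibration 200 days ago vs limit 365 → met
All met.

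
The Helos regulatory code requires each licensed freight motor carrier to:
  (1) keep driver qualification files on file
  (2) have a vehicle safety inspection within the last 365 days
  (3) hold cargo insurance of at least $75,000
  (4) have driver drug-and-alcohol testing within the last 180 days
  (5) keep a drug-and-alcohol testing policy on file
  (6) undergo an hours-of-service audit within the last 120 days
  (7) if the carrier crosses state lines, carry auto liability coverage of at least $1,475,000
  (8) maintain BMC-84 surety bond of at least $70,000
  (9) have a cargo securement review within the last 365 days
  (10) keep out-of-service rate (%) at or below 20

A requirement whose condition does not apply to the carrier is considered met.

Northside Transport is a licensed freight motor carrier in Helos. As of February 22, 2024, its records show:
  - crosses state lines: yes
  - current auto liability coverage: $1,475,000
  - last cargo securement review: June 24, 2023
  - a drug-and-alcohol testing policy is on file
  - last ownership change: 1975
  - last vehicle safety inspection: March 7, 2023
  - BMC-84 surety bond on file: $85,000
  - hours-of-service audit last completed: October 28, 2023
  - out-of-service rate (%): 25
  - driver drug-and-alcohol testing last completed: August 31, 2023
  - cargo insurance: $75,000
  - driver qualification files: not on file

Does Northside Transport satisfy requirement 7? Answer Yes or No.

7. condition 'crosses state lines' holds; auto liability coverage $1,475,000 ≥ $1,475,000 → met

Yes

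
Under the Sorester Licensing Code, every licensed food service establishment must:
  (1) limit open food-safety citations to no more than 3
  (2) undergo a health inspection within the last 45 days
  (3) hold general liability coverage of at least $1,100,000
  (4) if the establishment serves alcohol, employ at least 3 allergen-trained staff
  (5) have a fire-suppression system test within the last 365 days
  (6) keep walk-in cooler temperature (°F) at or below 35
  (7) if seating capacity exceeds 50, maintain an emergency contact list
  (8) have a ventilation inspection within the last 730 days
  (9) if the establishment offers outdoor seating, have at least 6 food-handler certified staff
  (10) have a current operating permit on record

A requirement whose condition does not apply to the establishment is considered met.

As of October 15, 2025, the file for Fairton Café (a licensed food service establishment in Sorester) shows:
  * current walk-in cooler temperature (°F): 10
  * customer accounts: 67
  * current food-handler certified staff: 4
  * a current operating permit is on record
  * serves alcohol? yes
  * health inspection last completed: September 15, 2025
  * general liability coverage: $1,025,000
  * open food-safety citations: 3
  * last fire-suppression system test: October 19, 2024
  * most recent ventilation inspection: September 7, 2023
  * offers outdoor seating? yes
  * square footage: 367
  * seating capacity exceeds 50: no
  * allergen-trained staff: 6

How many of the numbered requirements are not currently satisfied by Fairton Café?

3

1. open food-safety citations 3 ≤ 3 → met
2. health inspection 30 days ago vs limit 45 → met
3. general liability coverage $1,025,000 < $1,100,000 → not met
4. condition 'serves alcohol' holds; allergen-trained staff 6 ≥ 3 → met
5. fire-suppression system test 361 days ago vs limit 365 → met
6. walk-in cooler temperature (°F) 10 ≤ 35 → met
7. condition 'seating capacity exceeds 50' does not hold → requirement n/a → met
8. ventilation inspection 769 days ago vs limit 730 → not met
9. condition 'offers outdoor seating' holds; food-handler certified staff 4 < 6 → not met
10. current operating permit present → met
Not met: 3 of 10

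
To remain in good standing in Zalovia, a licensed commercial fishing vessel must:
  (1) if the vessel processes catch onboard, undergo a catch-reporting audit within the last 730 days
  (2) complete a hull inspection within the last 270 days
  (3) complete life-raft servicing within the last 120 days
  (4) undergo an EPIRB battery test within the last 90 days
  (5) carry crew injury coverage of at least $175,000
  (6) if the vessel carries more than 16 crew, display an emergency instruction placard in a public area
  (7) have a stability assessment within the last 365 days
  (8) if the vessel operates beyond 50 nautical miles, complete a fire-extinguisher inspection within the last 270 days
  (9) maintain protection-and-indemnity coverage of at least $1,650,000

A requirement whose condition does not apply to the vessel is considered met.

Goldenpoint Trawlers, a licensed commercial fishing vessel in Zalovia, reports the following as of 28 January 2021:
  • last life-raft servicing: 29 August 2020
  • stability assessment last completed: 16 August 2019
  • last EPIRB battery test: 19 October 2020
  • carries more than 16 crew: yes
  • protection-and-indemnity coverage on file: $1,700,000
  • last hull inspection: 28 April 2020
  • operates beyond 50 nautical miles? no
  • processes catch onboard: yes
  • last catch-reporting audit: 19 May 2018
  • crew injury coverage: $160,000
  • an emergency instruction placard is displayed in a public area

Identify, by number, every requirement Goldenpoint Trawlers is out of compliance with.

1. condition 'processes catch onboard' holds; catch-reporting audit 985 days ago vs limit 730 → not met
2. hull inspection 275 days ago vs limit 270 → not met
3. life-raft servicing 152 days ago vs limit 120 → not met
4. EPIRB battery test 101 days ago vs limit 90 → not met
5. crew injury coverage $160,000 < $175,000 → not met
6. condition 'carries more than 16 crew' holds; emergency instruction placard present → met
7. stability assessment 531 days ago vs limit 365 → not met
8. condition 'operates beyond 50 nautical miles' does not hold → requirement n/a → met
9. protection-and-indemnity coverage $1,700,000 ≥ $1,650,000 → met
Not met: 1, 2, 3, 4, 5, 7

1, 2, 3, 4, 5, 7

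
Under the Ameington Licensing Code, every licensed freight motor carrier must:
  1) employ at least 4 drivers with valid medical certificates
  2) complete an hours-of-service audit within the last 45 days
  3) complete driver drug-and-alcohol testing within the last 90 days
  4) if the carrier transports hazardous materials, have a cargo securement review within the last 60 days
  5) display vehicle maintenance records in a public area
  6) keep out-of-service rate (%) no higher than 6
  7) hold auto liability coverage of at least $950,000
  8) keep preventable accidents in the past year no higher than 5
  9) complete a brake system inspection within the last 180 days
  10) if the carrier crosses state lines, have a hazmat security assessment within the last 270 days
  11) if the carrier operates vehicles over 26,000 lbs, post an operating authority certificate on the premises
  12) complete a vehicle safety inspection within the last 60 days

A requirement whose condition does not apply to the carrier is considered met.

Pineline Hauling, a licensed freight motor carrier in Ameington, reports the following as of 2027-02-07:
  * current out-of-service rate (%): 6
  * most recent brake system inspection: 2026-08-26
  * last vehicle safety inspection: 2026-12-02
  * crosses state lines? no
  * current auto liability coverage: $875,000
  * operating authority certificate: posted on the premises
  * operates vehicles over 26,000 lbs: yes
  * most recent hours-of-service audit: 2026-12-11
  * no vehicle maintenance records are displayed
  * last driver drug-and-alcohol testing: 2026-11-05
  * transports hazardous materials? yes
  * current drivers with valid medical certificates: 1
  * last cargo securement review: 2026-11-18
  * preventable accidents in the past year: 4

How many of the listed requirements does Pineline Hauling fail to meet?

1. drivers with valid medical certificates 1 < 4 → not met
2. hours-of-service audit 58 days ago vs limit 45 → not met
3. driver drug-and-alcohol testing 94 days ago vs limit 90 → not met
4. condition 'transports hazardous materials' holds; cargo securement review 81 days ago vs limit 60 → not met
5. vehicle maintenance records absent → not met
6. out-of-service rate (%) 6 ≤ 6 → met
7. auto liability coverage $875,000 < $950,000 → not met
8. preventable accidents in the past year 4 ≤ 5 → met
9. brake system inspection 165 days ago vs limit 180 → met
10. condition 'crosses state lines' does not hold → requirement n/a → met
11. condition 'operates vehicles over 26,000 lbs' holds; operating authority certificate present → met
12. vehicle safety inspection 67 days ago vs limit 60 → not met
Not met: 7 of 12

7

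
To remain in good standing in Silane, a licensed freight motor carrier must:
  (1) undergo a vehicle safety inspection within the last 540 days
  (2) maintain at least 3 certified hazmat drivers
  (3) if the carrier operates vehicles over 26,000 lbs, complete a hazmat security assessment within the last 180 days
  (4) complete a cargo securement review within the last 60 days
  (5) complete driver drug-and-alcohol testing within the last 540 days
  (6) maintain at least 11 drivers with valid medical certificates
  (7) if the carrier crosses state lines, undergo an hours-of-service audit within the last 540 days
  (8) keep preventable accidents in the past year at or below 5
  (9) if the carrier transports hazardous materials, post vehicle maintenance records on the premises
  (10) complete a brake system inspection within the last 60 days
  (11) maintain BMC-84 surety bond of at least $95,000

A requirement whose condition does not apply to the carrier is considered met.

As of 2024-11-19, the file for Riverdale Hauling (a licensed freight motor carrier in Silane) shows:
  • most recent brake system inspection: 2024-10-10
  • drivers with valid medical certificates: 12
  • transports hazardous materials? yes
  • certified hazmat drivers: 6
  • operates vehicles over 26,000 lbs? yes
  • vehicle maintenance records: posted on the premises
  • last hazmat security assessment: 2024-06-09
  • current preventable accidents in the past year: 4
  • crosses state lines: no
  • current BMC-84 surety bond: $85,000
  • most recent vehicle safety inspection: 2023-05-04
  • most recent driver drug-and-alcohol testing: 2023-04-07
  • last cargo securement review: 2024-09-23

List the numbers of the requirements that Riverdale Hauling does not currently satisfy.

1, 5, 11

1. vehicle safety inspection 565 days ago vs limit 540 → not met
2. certified hazmat drivers 6 ≥ 3 → met
3. condition 'operates vehicles over 26,000 lbs' holds; hazmat security assessment 163 days ago vs limit 180 → met
4. cargo securement review 57 days ago vs limit 60 → met
5. driver drug-and-alcohol testing 592 days ago vs limit 540 → not met
6. drivers with valid medical certificates 12 ≥ 11 → met
7. condition 'crosses state lines' does not hold → requirement n/a → met
8. preventable accidents in the past year 4 ≤ 5 → met
9. condition 'transports hazardous materials' holds; vehicle maintenance records present → met
10. brake system inspection 40 days ago vs limit 60 → met
11. BMC-84 surety bond $85,000 < $95,000 → not met
Not met: 1, 5, 11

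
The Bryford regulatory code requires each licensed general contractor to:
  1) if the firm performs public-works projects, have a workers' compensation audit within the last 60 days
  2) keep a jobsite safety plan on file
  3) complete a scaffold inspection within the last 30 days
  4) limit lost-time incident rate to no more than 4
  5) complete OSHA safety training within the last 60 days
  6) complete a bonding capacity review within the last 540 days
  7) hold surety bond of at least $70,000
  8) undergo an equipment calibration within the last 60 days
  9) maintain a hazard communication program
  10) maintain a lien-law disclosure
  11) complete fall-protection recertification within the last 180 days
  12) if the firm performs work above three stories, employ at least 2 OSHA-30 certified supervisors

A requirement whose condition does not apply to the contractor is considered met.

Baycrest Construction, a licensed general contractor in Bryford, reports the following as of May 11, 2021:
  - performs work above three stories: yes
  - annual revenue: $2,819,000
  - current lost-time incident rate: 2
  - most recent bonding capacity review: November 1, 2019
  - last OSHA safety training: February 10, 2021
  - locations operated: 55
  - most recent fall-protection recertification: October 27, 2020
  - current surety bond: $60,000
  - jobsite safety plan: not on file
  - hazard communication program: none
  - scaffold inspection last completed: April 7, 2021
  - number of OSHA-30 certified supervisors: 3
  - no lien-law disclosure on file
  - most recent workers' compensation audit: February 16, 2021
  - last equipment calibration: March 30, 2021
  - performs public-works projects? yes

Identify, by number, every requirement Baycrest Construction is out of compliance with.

1. condition 'performs public-works projects' holds; workers' compensation audit 84 days ago vs limit 60 → not met
2. jobsite safety plan absent → not met
3. scaffold inspection 34 days ago vs limit 30 → not met
4. lost-time incident rate 2 ≤ 4 → met
5. OSHA safety training 90 days ago vs limit 60 → not met
6. bonding capacity review 557 days ago vs limit 540 → not met
7. surety bond $60,000 < $70,000 → not met
8. equipment calibration 42 days ago vs limit 60 → met
9. hazard communication program absent → not met
10. lien-law disclosure absent → not met
11. fall-protection recertification 196 days ago vs limit 180 → not met
12. condition 'performs work above three stories' holds; OSHA-30 certified supervisors 3 ≥ 2 → met
Not met: 1, 2, 3, 5, 6, 7, 9, 10, 11

1, 2, 3, 5, 6, 7, 9, 10, 11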